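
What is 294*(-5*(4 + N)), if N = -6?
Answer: 2940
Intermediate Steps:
294*(-5*(4 + N)) = 294*(-5*(4 - 6)) = 294*(-5*(-2)) = 294*10 = 2940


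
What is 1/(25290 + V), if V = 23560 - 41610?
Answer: 1/7240 ≈ 0.00013812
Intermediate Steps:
V = -18050
1/(25290 + V) = 1/(25290 - 18050) = 1/7240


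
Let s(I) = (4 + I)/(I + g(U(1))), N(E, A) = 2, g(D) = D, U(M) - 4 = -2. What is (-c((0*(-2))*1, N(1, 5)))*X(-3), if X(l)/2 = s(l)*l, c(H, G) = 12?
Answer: -72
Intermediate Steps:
U(M) = 2 (U(M) = 4 - 2 = 2)
s(I) = (4 + I)/(2 + I) (s(I) = (4 + I)/(I + 2) = (4 + I)/(2 + I))
X(l) = 2*l*(4 + l)/(2 + l) (X(l) = 2*(((4 + l)/(2 + l))*l) = 2*(l*(4 + l)/(2 + l)) = 2*l*(4 + l)/(2 + l))
(-c((0*(-2))*1, N(1, 5)))*X(-3) = (-1*12)*(2*(-3)*(4 - 3)/(2 - 3)) = -24*(-3)/(-1) = -24*(-3)*(-1) = -12*6 = -72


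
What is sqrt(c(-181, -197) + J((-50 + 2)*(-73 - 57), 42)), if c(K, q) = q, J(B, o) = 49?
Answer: 2*I*sqrt(37) ≈ 12.166*I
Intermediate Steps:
sqrt(c(-181, -197) + J((-50 + 2)*(-73 - 57), 42)) = sqrt(-197 + 49) = sqrt(-148) = 2*I*sqrt(37)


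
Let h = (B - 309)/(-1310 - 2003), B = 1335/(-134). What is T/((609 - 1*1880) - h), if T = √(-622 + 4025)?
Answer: -443942*√3403/564293023 ≈ -0.045894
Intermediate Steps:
B = -1335/134 (B = 1335*(-1/134) = -1335/134 ≈ -9.9627)
T = √3403 ≈ 58.335
h = 42741/443942 (h = (-1335/134 - 309)/(-1310 - 2003) = -42741/134/(-3313) = -42741/134*(-1/3313) = 42741/443942 ≈ 0.096276)
T/((609 - 1*1880) - h) = √3403/((609 - 1*1880) - 1*42741/443942) = √3403/((609 - 1880) - 42741/443942) = √3403/(-1271 - 42741/443942) = √3403/(-564293023/443942) = √3403*(-443942/564293023) = -443942*√3403/564293023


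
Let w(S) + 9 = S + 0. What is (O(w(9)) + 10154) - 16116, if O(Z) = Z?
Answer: -5962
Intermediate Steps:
w(S) = -9 + S (w(S) = -9 + (S + 0) = -9 + S)
(O(w(9)) + 10154) - 16116 = ((-9 + 9) + 10154) - 16116 = (0 + 10154) - 16116 = 10154 - 16116 = -5962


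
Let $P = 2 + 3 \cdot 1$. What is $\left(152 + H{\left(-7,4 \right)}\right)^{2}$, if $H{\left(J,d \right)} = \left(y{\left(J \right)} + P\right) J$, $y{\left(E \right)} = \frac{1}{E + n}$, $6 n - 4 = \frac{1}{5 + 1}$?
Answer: $\frac{718829721}{51529} \approx 13950.0$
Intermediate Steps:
$n = \frac{25}{36}$ ($n = \frac{2}{3} + \frac{1}{6 \left(5 + 1\right)} = \frac{2}{3} + \frac{1}{6 \cdot 6} = \frac{2}{3} + \frac{1}{6} \cdot \frac{1}{6} = \frac{2}{3} + \frac{1}{36} = \frac{25}{36} \approx 0.69444$)
$P = 5$ ($P = 2 + 3 = 5$)
$y{\left(E \right)} = \frac{1}{\frac{25}{36} + E}$ ($y{\left(E \right)} = \frac{1}{E + \frac{25}{36}} = \frac{1}{\frac{25}{36} + E}$)
$H{\left(J,d \right)} = J \left(5 + \frac{36}{25 + 36 J}\right)$ ($H{\left(J,d \right)} = \left(\frac{36}{25 + 36 J} + 5\right) J = \left(5 + \frac{36}{25 + 36 J}\right) J = J \left(5 + \frac{36}{25 + 36 J}\right)$)
$\left(152 + H{\left(-7,4 \right)}\right)^{2} = \left(152 - \frac{7 \left(161 + 180 \left(-7\right)\right)}{25 + 36 \left(-7\right)}\right)^{2} = \left(152 - \frac{7 \left(161 - 1260\right)}{25 - 252}\right)^{2} = \left(152 - 7 \frac{1}{-227} \left(-1099\right)\right)^{2} = \left(152 - \left(- \frac{7}{227}\right) \left(-1099\right)\right)^{2} = \left(152 - \frac{7693}{227}\right)^{2} = \left(\frac{26811}{227}\right)^{2} = \frac{718829721}{51529}$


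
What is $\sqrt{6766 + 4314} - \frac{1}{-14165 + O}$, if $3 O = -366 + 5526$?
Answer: $\frac{1}{12445} + 2 \sqrt{2770} \approx 105.26$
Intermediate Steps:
$O = 1720$ ($O = \frac{-366 + 5526}{3} = \frac{1}{3} \cdot 5160 = 1720$)
$\sqrt{6766 + 4314} - \frac{1}{-14165 + O} = \sqrt{6766 + 4314} - \frac{1}{-14165 + 1720} = \sqrt{11080} - \frac{1}{-12445} = 2 \sqrt{2770} - - \frac{1}{12445} = 2 \sqrt{2770} + \frac{1}{12445} = \frac{1}{12445} + 2 \sqrt{2770}$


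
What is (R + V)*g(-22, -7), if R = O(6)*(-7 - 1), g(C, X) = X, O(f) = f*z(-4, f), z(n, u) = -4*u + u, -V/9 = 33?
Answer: -3969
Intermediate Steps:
V = -297 (V = -9*33 = -297)
z(n, u) = -3*u
O(f) = -3*f**2 (O(f) = f*(-3*f) = -3*f**2)
R = 864 (R = (-3*6**2)*(-7 - 1) = -3*36*(-8) = -108*(-8) = 864)
(R + V)*g(-22, -7) = (864 - 297)*(-7) = 567*(-7) = -3969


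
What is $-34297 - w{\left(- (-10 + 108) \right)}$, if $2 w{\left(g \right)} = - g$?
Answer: $-34346$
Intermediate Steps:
$w{\left(g \right)} = - \frac{g}{2}$ ($w{\left(g \right)} = \frac{\left(-1\right) g}{2} = - \frac{g}{2}$)
$-34297 - w{\left(- (-10 + 108) \right)} = -34297 - - \frac{\left(-1\right) \left(-10 + 108\right)}{2} = -34297 - - \frac{\left(-1\right) 98}{2} = -34297 - \left(- \frac{1}{2}\right) \left(-98\right) = -34297 - 49 = -34346$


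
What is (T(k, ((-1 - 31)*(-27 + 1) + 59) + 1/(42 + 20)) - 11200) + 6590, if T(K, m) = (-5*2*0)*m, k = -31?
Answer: -4610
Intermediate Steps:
T(K, m) = 0 (T(K, m) = (-10*0)*m = 0*m = 0)
(T(k, ((-1 - 31)*(-27 + 1) + 59) + 1/(42 + 20)) - 11200) + 6590 = (0 - 11200) + 6590 = -11200 + 6590 = -4610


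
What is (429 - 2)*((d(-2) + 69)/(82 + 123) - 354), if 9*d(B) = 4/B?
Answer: -278622197/1845 ≈ -1.5101e+5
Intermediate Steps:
d(B) = 4/(9*B) (d(B) = (4/B)/9 = 4/(9*B))
(429 - 2)*((d(-2) + 69)/(82 + 123) - 354) = (429 - 2)*(((4/9)/(-2) + 69)/(82 + 123) - 354) = 427*(((4/9)*(-½) + 69)/205 - 354) = 427*((-2/9 + 69)*(1/205) - 354) = 427*((619/9)*(1/205) - 354) = 427*(619/1845 - 354) = 427*(-652511/1845) = -278622197/1845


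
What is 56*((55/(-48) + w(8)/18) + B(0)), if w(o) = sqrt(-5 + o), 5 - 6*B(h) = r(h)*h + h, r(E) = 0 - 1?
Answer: -35/2 + 28*sqrt(3)/9 ≈ -12.111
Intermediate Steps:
r(E) = -1
B(h) = 5/6 (B(h) = 5/6 - (-h + h)/6 = 5/6 - 1/6*0 = 5/6 + 0 = 5/6)
56*((55/(-48) + w(8)/18) + B(0)) = 56*((55/(-48) + sqrt(-5 + 8)/18) + 5/6) = 56*((55*(-1/48) + sqrt(3)*(1/18)) + 5/6) = 56*((-55/48 + sqrt(3)/18) + 5/6) = 56*(-5/16 + sqrt(3)/18) = -35/2 + 28*sqrt(3)/9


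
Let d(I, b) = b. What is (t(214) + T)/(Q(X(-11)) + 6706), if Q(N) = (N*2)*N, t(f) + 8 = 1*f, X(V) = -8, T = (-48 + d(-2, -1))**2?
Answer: 869/2278 ≈ 0.38147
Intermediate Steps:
T = 2401 (T = (-48 - 1)**2 = (-49)**2 = 2401)
t(f) = -8 + f (t(f) = -8 + 1*f = -8 + f)
Q(N) = 2*N**2 (Q(N) = (2*N)*N = 2*N**2)
(t(214) + T)/(Q(X(-11)) + 6706) = ((-8 + 214) + 2401)/(2*(-8)**2 + 6706) = (206 + 2401)/(2*64 + 6706) = 2607/(128 + 6706) = 2607/6834 = 2607*(1/6834) = 869/2278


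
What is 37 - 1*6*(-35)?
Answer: 247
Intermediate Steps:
37 - 1*6*(-35) = 37 - 6*(-35) = 37 + 210 = 247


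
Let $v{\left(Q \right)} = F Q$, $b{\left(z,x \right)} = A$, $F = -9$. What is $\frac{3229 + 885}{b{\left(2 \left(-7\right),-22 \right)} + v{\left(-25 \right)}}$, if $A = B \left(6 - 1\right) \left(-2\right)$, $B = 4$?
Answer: $\frac{4114}{185} \approx 22.238$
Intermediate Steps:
$A = -40$ ($A = 4 \left(6 - 1\right) \left(-2\right) = 4 \cdot 5 \left(-2\right) = 4 \left(-10\right) = -40$)
$b{\left(z,x \right)} = -40$
$v{\left(Q \right)} = - 9 Q$
$\frac{3229 + 885}{b{\left(2 \left(-7\right),-22 \right)} + v{\left(-25 \right)}} = \frac{3229 + 885}{-40 - -225} = \frac{4114}{-40 + 225} = \frac{4114}{185}$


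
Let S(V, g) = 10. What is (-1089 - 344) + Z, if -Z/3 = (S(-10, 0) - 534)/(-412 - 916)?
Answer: -476149/332 ≈ -1434.2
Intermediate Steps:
Z = -393/332 (Z = -3*(10 - 534)/(-412 - 916) = -(-1572)/(-1328) = -(-1572)*(-1)/1328 = -3*131/332 = -393/332 ≈ -1.1837)
(-1089 - 344) + Z = (-1089 - 344) - 393/332 = -1433 - 393/332 = -476149/332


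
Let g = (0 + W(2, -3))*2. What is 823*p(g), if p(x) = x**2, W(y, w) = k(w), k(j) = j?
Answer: 29628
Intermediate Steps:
W(y, w) = w
g = -6 (g = (0 - 3)*2 = -3*2 = -6)
823*p(g) = 823*(-6)**2 = 823*36 = 29628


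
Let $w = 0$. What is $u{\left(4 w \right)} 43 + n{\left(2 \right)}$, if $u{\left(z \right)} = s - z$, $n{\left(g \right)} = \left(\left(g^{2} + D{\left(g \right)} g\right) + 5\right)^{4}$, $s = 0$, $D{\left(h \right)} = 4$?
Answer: $83521$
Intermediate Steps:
$n{\left(g \right)} = \left(5 + g^{2} + 4 g\right)^{4}$ ($n{\left(g \right)} = \left(\left(g^{2} + 4 g\right) + 5\right)^{4} = \left(5 + g^{2} + 4 g\right)^{4}$)
$u{\left(z \right)} = - z$ ($u{\left(z \right)} = 0 - z = - z$)
$u{\left(4 w \right)} 43 + n{\left(2 \right)} = - 4 \cdot 0 \cdot 43 + \left(5 + 2^{2} + 4 \cdot 2\right)^{4} = \left(-1\right) 0 \cdot 43 + \left(5 + 4 + 8\right)^{4} = 0 \cdot 43 + 17^{4} = 0 + 83521 = 83521$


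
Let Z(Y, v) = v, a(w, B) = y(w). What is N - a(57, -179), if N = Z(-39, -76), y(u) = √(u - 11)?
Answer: -76 - √46 ≈ -82.782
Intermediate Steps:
y(u) = √(-11 + u)
a(w, B) = √(-11 + w)
N = -76
N - a(57, -179) = -76 - √(-11 + 57) = -76 - √46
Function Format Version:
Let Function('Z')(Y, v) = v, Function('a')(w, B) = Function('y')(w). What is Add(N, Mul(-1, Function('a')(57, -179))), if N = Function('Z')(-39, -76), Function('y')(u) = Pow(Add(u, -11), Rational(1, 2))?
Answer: Add(-76, Mul(-1, Pow(46, Rational(1, 2)))) ≈ -82.782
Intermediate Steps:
Function('y')(u) = Pow(Add(-11, u), Rational(1, 2))
Function('a')(w, B) = Pow(Add(-11, w), Rational(1, 2))
N = -76
Add(N, Mul(-1, Function('a')(57, -179))) = Add(-76, Mul(-1, Pow(Add(-11, 57), Rational(1, 2)))) = Add(-76, Mul(-1, Pow(46, Rational(1, 2))))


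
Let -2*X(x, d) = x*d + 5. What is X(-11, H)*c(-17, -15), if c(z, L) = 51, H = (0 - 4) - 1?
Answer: -1530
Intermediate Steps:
H = -5 (H = -4 - 1 = -5)
X(x, d) = -5/2 - d*x/2 (X(x, d) = -(x*d + 5)/2 = -(d*x + 5)/2 = -(5 + d*x)/2 = -5/2 - d*x/2)
X(-11, H)*c(-17, -15) = (-5/2 - ½*(-5)*(-11))*51 = (-5/2 - 55/2)*51 = -30*51 = -1530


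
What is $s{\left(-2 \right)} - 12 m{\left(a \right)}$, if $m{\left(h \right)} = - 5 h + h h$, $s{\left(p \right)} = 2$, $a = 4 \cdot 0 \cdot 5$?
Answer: $2$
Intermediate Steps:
$a = 0$ ($a = 0 \cdot 5 = 0$)
$m{\left(h \right)} = h^{2} - 5 h$ ($m{\left(h \right)} = - 5 h + h^{2} = h^{2} - 5 h$)
$s{\left(-2 \right)} - 12 m{\left(a \right)} = 2 - 12 \cdot 0 \left(-5 + 0\right) = 2 - 12 \cdot 0 \left(-5\right) = 2 - 0 = 2 + 0 = 2$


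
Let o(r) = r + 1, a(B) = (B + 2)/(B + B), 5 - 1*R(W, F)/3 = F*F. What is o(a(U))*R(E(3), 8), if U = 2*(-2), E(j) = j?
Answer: -885/4 ≈ -221.25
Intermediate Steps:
U = -4
R(W, F) = 15 - 3*F**2 (R(W, F) = 15 - 3*F*F = 15 - 3*F**2)
a(B) = (2 + B)/(2*B) (a(B) = (2 + B)/((2*B)) = (2 + B)*(1/(2*B)) = (2 + B)/(2*B))
o(r) = 1 + r
o(a(U))*R(E(3), 8) = (1 + (1/2)*(2 - 4)/(-4))*(15 - 3*8**2) = (1 + (1/2)*(-1/4)*(-2))*(15 - 3*64) = (1 + 1/4)*(15 - 192) = (5/4)*(-177) = -885/4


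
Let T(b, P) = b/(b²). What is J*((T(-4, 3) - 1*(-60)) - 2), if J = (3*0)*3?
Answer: 0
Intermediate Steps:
T(b, P) = 1/b (T(b, P) = b/b² = 1/b)
J = 0 (J = 0*3 = 0)
J*((T(-4, 3) - 1*(-60)) - 2) = 0*((1/(-4) - 1*(-60)) - 2) = 0*((-¼ + 60) - 2) = 0*(239/4 - 2) = 0*(231/4) = 0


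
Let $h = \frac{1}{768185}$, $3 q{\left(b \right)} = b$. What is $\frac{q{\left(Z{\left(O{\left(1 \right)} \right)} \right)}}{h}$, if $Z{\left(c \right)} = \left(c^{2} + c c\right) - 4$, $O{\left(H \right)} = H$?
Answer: $- \frac{1536370}{3} \approx -5.1212 \cdot 10^{5}$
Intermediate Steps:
$Z{\left(c \right)} = -4 + 2 c^{2}$ ($Z{\left(c \right)} = \left(c^{2} + c^{2}\right) - 4 = 2 c^{2} - 4 = -4 + 2 c^{2}$)
$q{\left(b \right)} = \frac{b}{3}$
$h = \frac{1}{768185} \approx 1.3018 \cdot 10^{-6}$
$\frac{q{\left(Z{\left(O{\left(1 \right)} \right)} \right)}}{h} = \frac{-4 + 2 \cdot 1^{2}}{3} \frac{1}{\frac{1}{768185}} = \frac{-4 + 2 \cdot 1}{3} \cdot 768185 = \frac{-4 + 2}{3} \cdot 768185 = \frac{1}{3} \left(-2\right) 768185 = \left(- \frac{2}{3}\right) 768185 = - \frac{1536370}{3}$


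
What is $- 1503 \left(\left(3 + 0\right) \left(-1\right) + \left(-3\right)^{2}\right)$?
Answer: $-9018$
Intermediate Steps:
$- 1503 \left(\left(3 + 0\right) \left(-1\right) + \left(-3\right)^{2}\right) = - 1503 \left(3 \left(-1\right) + 9\right) = - 1503 \left(-3 + 9\right) = \left(-1503\right) 6 = -9018$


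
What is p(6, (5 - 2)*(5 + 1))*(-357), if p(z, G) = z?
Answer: -2142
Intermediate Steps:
p(6, (5 - 2)*(5 + 1))*(-357) = 6*(-357) = -2142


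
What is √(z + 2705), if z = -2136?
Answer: √569 ≈ 23.854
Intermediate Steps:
√(z + 2705) = √(-2136 + 2705) = √569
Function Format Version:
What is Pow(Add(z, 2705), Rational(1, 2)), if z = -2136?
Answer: Pow(569, Rational(1, 2)) ≈ 23.854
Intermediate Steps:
Pow(Add(z, 2705), Rational(1, 2)) = Pow(Add(-2136, 2705), Rational(1, 2)) = Pow(569, Rational(1, 2))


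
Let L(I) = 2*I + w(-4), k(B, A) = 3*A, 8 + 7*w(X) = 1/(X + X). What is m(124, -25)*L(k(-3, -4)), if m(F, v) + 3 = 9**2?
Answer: -54951/28 ≈ -1962.5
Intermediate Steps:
m(F, v) = 78 (m(F, v) = -3 + 9**2 = -3 + 81 = 78)
w(X) = -8/7 + 1/(14*X) (w(X) = -8/7 + 1/(7*(X + X)) = -8/7 + 1/(7*((2*X))) = -8/7 + (1/(2*X))/7 = -8/7 + 1/(14*X))
L(I) = -65/56 + 2*I (L(I) = 2*I + (1/14)*(1 - 16*(-4))/(-4) = 2*I + (1/14)*(-1/4)*(1 + 64) = 2*I + (1/14)*(-1/4)*65 = 2*I - 65/56 = -65/56 + 2*I)
m(124, -25)*L(k(-3, -4)) = 78*(-65/56 + 2*(3*(-4))) = 78*(-65/56 + 2*(-12)) = 78*(-65/56 - 24) = 78*(-1409/56) = -54951/28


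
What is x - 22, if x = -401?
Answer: -423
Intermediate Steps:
x - 22 = -401 - 22 = -423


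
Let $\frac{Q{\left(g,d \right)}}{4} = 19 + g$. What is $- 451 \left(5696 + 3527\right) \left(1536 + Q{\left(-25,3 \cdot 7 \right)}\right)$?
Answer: $-6289274376$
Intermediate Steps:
$Q{\left(g,d \right)} = 76 + 4 g$ ($Q{\left(g,d \right)} = 4 \left(19 + g\right) = 76 + 4 g$)
$- 451 \left(5696 + 3527\right) \left(1536 + Q{\left(-25,3 \cdot 7 \right)}\right) = - 451 \left(5696 + 3527\right) \left(1536 + \left(76 + 4 \left(-25\right)\right)\right) = - 451 \cdot 9223 \left(1536 + \left(76 - 100\right)\right) = - 451 \cdot 9223 \left(1536 - 24\right) = - 451 \cdot 9223 \cdot 1512 = \left(-451\right) 13945176 = -6289274376$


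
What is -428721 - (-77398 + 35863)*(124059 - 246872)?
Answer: -5101466676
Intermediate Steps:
-428721 - (-77398 + 35863)*(124059 - 246872) = -428721 - (-41535)*(-122813) = -428721 - 1*5101037955 = -428721 - 5101037955 = -5101466676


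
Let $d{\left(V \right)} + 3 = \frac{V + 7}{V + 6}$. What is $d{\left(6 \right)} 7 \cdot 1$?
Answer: $- \frac{161}{12} \approx -13.417$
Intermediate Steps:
$d{\left(V \right)} = -3 + \frac{7 + V}{6 + V}$ ($d{\left(V \right)} = -3 + \frac{V + 7}{V + 6} = -3 + \frac{7 + V}{6 + V}$)
$d{\left(6 \right)} 7 \cdot 1 = \frac{-11 - 12}{6 + 6} \cdot 7 \cdot 1 = \frac{-11 - 12}{12} \cdot 7 \cdot 1 = \frac{1}{12} \left(-23\right) 7 \cdot 1 = \left(- \frac{23}{12}\right) 7 \cdot 1 = \left(- \frac{161}{12}\right) 1 = - \frac{161}{12}$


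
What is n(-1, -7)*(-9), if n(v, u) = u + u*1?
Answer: 126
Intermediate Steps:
n(v, u) = 2*u (n(v, u) = u + u = 2*u)
n(-1, -7)*(-9) = (2*(-7))*(-9) = -14*(-9) = 126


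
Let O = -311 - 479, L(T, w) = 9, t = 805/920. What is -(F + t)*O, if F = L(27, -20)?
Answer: 31205/4 ≈ 7801.3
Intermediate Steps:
t = 7/8 (t = 805*(1/920) = 7/8 ≈ 0.87500)
O = -790
F = 9
-(F + t)*O = -(9 + 7/8)*(-790) = -79*(-790)/8 = -1*(-31205/4) = 31205/4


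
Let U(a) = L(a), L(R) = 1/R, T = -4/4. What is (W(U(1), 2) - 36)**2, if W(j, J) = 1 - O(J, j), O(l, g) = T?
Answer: 1156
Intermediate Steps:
T = -1 (T = -4*1/4 = -1)
O(l, g) = -1
U(a) = 1/a
W(j, J) = 2 (W(j, J) = 1 - 1*(-1) = 1 + 1 = 2)
(W(U(1), 2) - 36)**2 = (2 - 36)**2 = (-34)**2 = 1156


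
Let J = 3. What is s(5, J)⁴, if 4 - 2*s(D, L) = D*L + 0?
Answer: 14641/16 ≈ 915.06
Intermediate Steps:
s(D, L) = 2 - D*L/2 (s(D, L) = 2 - (D*L + 0)/2 = 2 - D*L/2)
s(5, J)⁴ = (2 - ½*5*3)⁴ = (2 - 15/2)⁴ = (-11/2)⁴ = 14641/16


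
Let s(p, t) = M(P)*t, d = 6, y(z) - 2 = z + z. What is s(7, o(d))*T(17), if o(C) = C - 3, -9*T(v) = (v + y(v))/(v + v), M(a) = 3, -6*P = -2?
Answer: -53/34 ≈ -1.5588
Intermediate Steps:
y(z) = 2 + 2*z (y(z) = 2 + (z + z) = 2 + 2*z)
P = 1/3 (P = -1/6*(-2) = 1/3 ≈ 0.33333)
T(v) = -(2 + 3*v)/(18*v) (T(v) = -(v + (2 + 2*v))/(9*(v + v)) = -(2 + 3*v)/(9*(2*v)) = -(2 + 3*v)*1/(2*v)/9 = -(2 + 3*v)/(18*v))
o(C) = -3 + C
s(p, t) = 3*t
s(7, o(d))*T(17) = (3*(-3 + 6))*((1/18)*(-2 - 3*17)/17) = (3*3)*((1/18)*(1/17)*(-2 - 51)) = 9*((1/18)*(1/17)*(-53)) = 9*(-53/306) = -53/34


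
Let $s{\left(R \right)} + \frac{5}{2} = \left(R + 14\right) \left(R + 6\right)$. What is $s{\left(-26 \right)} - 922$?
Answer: $- \frac{1369}{2} \approx -684.5$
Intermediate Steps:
$s{\left(R \right)} = - \frac{5}{2} + \left(6 + R\right) \left(14 + R\right)$ ($s{\left(R \right)} = - \frac{5}{2} + \left(R + 14\right) \left(R + 6\right) = - \frac{5}{2} + \left(14 + R\right) \left(6 + R\right) = - \frac{5}{2} + \left(6 + R\right) \left(14 + R\right)$)
$s{\left(-26 \right)} - 922 = \left(\frac{163}{2} + \left(-26\right)^{2} + 20 \left(-26\right)\right) - 922 = \left(\frac{163}{2} + 676 - 520\right) - 922 = \frac{475}{2} - 922 = - \frac{1369}{2}$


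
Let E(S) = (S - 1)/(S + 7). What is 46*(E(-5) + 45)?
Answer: 1932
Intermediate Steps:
E(S) = (-1 + S)/(7 + S)
46*(E(-5) + 45) = 46*((-1 - 5)/(7 - 5) + 45) = 46*(-6/2 + 45) = 46*((½)*(-6) + 45) = 46*(-3 + 45) = 46*42 = 1932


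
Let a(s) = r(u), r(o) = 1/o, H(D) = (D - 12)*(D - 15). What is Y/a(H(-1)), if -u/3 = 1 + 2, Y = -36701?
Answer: 330309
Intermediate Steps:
u = -9 (u = -3*(1 + 2) = -3*3 = -9)
H(D) = (-15 + D)*(-12 + D) (H(D) = (-12 + D)*(-15 + D) = (-15 + D)*(-12 + D))
a(s) = -1/9 (a(s) = 1/(-9) = -1/9)
Y/a(H(-1)) = -36701/(-1/9) = -36701*(-9) = 330309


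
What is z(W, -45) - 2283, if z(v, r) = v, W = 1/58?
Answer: -132413/58 ≈ -2283.0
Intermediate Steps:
W = 1/58 ≈ 0.017241
z(W, -45) - 2283 = 1/58 - 2283 = -132413/58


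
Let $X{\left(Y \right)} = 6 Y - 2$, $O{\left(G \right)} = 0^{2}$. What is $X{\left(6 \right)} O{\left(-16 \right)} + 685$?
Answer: $685$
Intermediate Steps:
$O{\left(G \right)} = 0$
$X{\left(Y \right)} = -2 + 6 Y$
$X{\left(6 \right)} O{\left(-16 \right)} + 685 = \left(-2 + 6 \cdot 6\right) 0 + 685 = \left(-2 + 36\right) 0 + 685 = 34 \cdot 0 + 685 = 0 + 685 = 685$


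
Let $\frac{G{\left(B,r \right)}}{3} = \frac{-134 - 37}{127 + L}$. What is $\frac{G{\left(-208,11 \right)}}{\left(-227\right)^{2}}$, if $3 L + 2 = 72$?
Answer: $- \frac{1539}{23239579} \approx -6.6223 \cdot 10^{-5}$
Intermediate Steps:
$L = \frac{70}{3}$ ($L = - \frac{2}{3} + \frac{1}{3} \cdot 72 = - \frac{2}{3} + 24 = \frac{70}{3} \approx 23.333$)
$G{\left(B,r \right)} = - \frac{1539}{451}$ ($G{\left(B,r \right)} = 3 \frac{-134 - 37}{127 + \frac{70}{3}} = 3 \left(- \frac{171}{\frac{451}{3}}\right) = 3 \left(\left(-171\right) \frac{3}{451}\right) = 3 \left(- \frac{513}{451}\right) = - \frac{1539}{451}$)
$\frac{G{\left(-208,11 \right)}}{\left(-227\right)^{2}} = - \frac{1539}{451 \left(-227\right)^{2}} = - \frac{1539}{451 \cdot 51529} = \left(- \frac{1539}{451}\right) \frac{1}{51529} = - \frac{1539}{23239579}$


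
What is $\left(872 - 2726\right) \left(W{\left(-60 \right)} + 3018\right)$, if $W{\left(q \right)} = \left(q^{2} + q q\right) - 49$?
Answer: $-18853326$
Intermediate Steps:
$W{\left(q \right)} = -49 + 2 q^{2}$ ($W{\left(q \right)} = \left(q^{2} + q^{2}\right) - 49 = 2 q^{2} - 49 = -49 + 2 q^{2}$)
$\left(872 - 2726\right) \left(W{\left(-60 \right)} + 3018\right) = \left(872 - 2726\right) \left(\left(-49 + 2 \left(-60\right)^{2}\right) + 3018\right) = - 1854 \left(\left(-49 + 2 \cdot 3600\right) + 3018\right) = - 1854 \left(\left(-49 + 7200\right) + 3018\right) = - 1854 \left(7151 + 3018\right) = \left(-1854\right) 10169 = -18853326$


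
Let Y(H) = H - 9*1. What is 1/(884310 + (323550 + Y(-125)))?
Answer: 1/1207726 ≈ 8.2800e-7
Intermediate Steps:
Y(H) = -9 + H (Y(H) = H - 9 = -9 + H)
1/(884310 + (323550 + Y(-125))) = 1/(884310 + (323550 + (-9 - 125))) = 1/(884310 + (323550 - 134)) = 1/(884310 + 323416) = 1/1207726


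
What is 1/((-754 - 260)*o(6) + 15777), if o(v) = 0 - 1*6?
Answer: 1/21861 ≈ 4.5744e-5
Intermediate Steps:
o(v) = -6 (o(v) = 0 - 6 = -6)
1/((-754 - 260)*o(6) + 15777) = 1/((-754 - 260)*(-6) + 15777) = 1/(-1014*(-6) + 15777) = 1/(6084 + 15777) = 1/21861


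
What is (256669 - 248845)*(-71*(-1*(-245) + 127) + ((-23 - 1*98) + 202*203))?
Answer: 113236752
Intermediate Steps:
(256669 - 248845)*(-71*(-1*(-245) + 127) + ((-23 - 1*98) + 202*203)) = 7824*(-71*(245 + 127) + ((-23 - 98) + 41006)) = 7824*(-71*372 + (-121 + 41006)) = 7824*(-26412 + 40885) = 7824*14473 = 113236752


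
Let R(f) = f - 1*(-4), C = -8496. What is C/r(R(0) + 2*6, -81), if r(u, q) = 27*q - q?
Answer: 472/117 ≈ 4.0342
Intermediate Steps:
R(f) = 4 + f (R(f) = f + 4 = 4 + f)
r(u, q) = 26*q
C/r(R(0) + 2*6, -81) = -8496/(26*(-81)) = -8496/(-2106) = -8496*(-1/2106) = 472/117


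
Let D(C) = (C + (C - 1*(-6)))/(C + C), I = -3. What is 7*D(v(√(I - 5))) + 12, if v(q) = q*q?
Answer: 131/8 ≈ 16.375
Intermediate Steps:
v(q) = q²
D(C) = (6 + 2*C)/(2*C) (D(C) = (C + (C + 6))/((2*C)) = (C + (6 + C))*(1/(2*C)) = (6 + 2*C)*(1/(2*C)) = (6 + 2*C)/(2*C))
7*D(v(√(I - 5))) + 12 = 7*((3 + (√(-3 - 5))²)/((√(-3 - 5))²)) + 12 = 7*((3 + (√(-8))²)/((√(-8))²)) + 12 = 7*((3 + (2*I*√2)²)/((2*I*√2)²)) + 12 = 7*((3 - 8)/(-8)) + 12 = 7*(-⅛*(-5)) + 12 = 7*(5/8) + 12 = 35/8 + 12 = 131/8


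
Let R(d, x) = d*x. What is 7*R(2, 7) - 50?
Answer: 48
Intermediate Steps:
7*R(2, 7) - 50 = 7*(2*7) - 50 = 7*14 - 50 = 98 - 50 = 48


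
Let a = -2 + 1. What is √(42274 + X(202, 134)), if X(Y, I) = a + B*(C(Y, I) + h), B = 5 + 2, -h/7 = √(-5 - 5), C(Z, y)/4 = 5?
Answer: √(42413 - 49*I*√10) ≈ 205.94 - 0.3762*I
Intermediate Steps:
C(Z, y) = 20 (C(Z, y) = 4*5 = 20)
h = -7*I*√10 (h = -7*√(-5 - 5) = -7*I*√10 ≈ -22.136*I)
B = 7
a = -1
X(Y, I) = 139 - 49*I*√10 (X(Y, I) = -1 + 7*(20 - 7*I*√10) = -1 + (140 - 49*I*√10) = 139 - 49*I*√10)
√(42274 + X(202, 134)) = √(42274 + (139 - 49*I*√10)) = √(42413 - 49*I*√10)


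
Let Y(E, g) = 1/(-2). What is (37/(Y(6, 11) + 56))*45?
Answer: 30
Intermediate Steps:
Y(E, g) = -1/2
(37/(Y(6, 11) + 56))*45 = (37/(-1/2 + 56))*45 = (37/(111/2))*45 = ((2/111)*37)*45 = (2/3)*45 = 30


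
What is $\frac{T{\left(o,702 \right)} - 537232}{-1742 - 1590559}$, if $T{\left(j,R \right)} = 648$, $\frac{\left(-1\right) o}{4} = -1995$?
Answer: $\frac{536584}{1592301} \approx 0.33699$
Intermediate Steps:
$o = 7980$ ($o = \left(-4\right) \left(-1995\right) = 7980$)
$\frac{T{\left(o,702 \right)} - 537232}{-1742 - 1590559} = \frac{648 - 537232}{-1742 - 1590559} = - \frac{536584}{-1592301} = \left(-536584\right) \left(- \frac{1}{1592301}\right) = \frac{536584}{1592301}$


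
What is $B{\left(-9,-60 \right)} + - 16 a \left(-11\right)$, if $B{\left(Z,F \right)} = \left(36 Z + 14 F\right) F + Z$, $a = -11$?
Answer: $67895$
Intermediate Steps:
$B{\left(Z,F \right)} = Z + F \left(14 F + 36 Z\right)$ ($B{\left(Z,F \right)} = \left(14 F + 36 Z\right) F + Z = F \left(14 F + 36 Z\right) + Z = Z + F \left(14 F + 36 Z\right)$)
$B{\left(-9,-60 \right)} + - 16 a \left(-11\right) = \left(-9 + 14 \left(-60\right)^{2} + 36 \left(-60\right) \left(-9\right)\right) + \left(-16\right) \left(-11\right) \left(-11\right) = \left(-9 + 14 \cdot 3600 + 19440\right) + 176 \left(-11\right) = \left(-9 + 50400 + 19440\right) - 1936 = 69831 - 1936 = 67895$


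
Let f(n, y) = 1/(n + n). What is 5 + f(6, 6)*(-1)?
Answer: 59/12 ≈ 4.9167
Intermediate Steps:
f(n, y) = 1/(2*n)
5 + f(6, 6)*(-1) = 5 + ((1/2)/6)*(-1) = 5 + ((1/2)*(1/6))*(-1) = 5 + (1/12)*(-1) = 5 - 1/12 = 59/12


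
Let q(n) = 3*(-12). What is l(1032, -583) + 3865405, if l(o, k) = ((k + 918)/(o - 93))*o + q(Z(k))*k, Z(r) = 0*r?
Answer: 1216556249/313 ≈ 3.8868e+6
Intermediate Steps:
Z(r) = 0
q(n) = -36
l(o, k) = -36*k + o*(918 + k)/(-93 + o) (l(o, k) = ((k + 918)/(o - 93))*o - 36*k = ((918 + k)/(-93 + o))*o - 36*k = o*(918 + k)/(-93 + o) - 36*k = -36*k + o*(918 + k)/(-93 + o))
l(1032, -583) + 3865405 = (918*1032 + 3348*(-583) - 35*(-583)*1032)/(-93 + 1032) + 3865405 = (947376 - 1951884 + 21057960)/939 + 3865405 = (1/939)*20053452 + 3865405 = 6684484/313 + 3865405 = 1216556249/313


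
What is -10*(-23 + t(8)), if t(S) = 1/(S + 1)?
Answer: 2060/9 ≈ 228.89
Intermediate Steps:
t(S) = 1/(1 + S)
-10*(-23 + t(8)) = -10*(-23 + 1/(1 + 8)) = -10*(-23 + 1/9) = -10*(-23 + ⅑) = -10*(-206/9) = 2060/9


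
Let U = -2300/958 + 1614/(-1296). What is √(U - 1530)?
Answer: I*√456038189454/17244 ≈ 39.162*I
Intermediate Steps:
U = -377251/103464 (U = -2300*1/958 + 1614*(-1/1296) = -1150/479 - 269/216 = -377251/103464 ≈ -3.6462)
√(U - 1530) = √(-377251/103464 - 1530) = √(-158677171/103464) = I*√456038189454/17244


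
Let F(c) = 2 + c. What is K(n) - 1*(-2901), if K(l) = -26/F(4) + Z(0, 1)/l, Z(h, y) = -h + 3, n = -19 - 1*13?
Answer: 278071/96 ≈ 2896.6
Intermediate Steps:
n = -32 (n = -19 - 13 = -32)
Z(h, y) = 3 - h
K(l) = -13/3 + 3/l (K(l) = -26/(2 + 4) + (3 - 1*0)/l = -26/6 + (3 + 0)/l = -26*⅙ + 3/l = -13/3 + 3/l)
K(n) - 1*(-2901) = (-13/3 + 3/(-32)) - 1*(-2901) = (-13/3 + 3*(-1/32)) + 2901 = (-13/3 - 3/32) + 2901 = -425/96 + 2901 = 278071/96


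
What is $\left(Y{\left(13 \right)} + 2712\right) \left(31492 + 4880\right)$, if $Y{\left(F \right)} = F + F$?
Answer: $99586536$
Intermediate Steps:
$Y{\left(F \right)} = 2 F$
$\left(Y{\left(13 \right)} + 2712\right) \left(31492 + 4880\right) = \left(2 \cdot 13 + 2712\right) \left(31492 + 4880\right) = \left(26 + 2712\right) 36372 = 2738 \cdot 36372 = 99586536$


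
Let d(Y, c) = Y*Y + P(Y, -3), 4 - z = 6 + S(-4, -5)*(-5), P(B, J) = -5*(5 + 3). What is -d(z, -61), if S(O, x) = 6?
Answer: -744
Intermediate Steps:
P(B, J) = -40 (P(B, J) = -5*8 = -40)
z = 28 (z = 4 - (6 + 6*(-5)) = 4 - (6 - 30) = 4 - 1*(-24) = 4 + 24 = 28)
d(Y, c) = -40 + Y² (d(Y, c) = Y*Y - 40 = Y² - 40 = -40 + Y²)
-d(z, -61) = -(-40 + 28²) = -(-40 + 784) = -1*744 = -744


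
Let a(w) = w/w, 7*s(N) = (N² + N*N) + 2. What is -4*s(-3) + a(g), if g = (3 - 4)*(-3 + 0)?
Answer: -73/7 ≈ -10.429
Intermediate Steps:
s(N) = 2/7 + 2*N²/7 (s(N) = ((N² + N*N) + 2)/7 = ((N² + N²) + 2)/7 = (2*N² + 2)/7 = (2 + 2*N²)/7 = 2/7 + 2*N²/7)
g = 3 (g = -1*(-3) = 3)
a(w) = 1
-4*s(-3) + a(g) = -4*(2/7 + (2/7)*(-3)²) + 1 = -4*(2/7 + (2/7)*9) + 1 = -4*(2/7 + 18/7) + 1 = -4*20/7 + 1 = -80/7 + 1 = -73/7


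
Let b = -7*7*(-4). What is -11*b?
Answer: -2156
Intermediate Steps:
b = 196 (b = -49*(-4) = 196)
-11*b = -11*196 = -2156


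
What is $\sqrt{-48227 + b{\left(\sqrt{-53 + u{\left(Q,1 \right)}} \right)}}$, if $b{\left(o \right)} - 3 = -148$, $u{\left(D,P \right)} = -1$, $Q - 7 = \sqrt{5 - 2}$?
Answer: $2 i \sqrt{12093} \approx 219.94 i$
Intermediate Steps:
$Q = 7 + \sqrt{3}$ ($Q = 7 + \sqrt{5 - 2} = 7 + \sqrt{3} \approx 8.7321$)
$b{\left(o \right)} = -145$ ($b{\left(o \right)} = 3 - 148 = -145$)
$\sqrt{-48227 + b{\left(\sqrt{-53 + u{\left(Q,1 \right)}} \right)}} = \sqrt{-48227 - 145} = \sqrt{-48372} = 2 i \sqrt{12093}$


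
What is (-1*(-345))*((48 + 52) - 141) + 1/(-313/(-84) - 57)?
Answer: -63298959/4475 ≈ -14145.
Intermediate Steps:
(-1*(-345))*((48 + 52) - 141) + 1/(-313/(-84) - 57) = 345*(100 - 141) + 1/(-313*(-1/84) - 57) = 345*(-41) + 1/(313/84 - 57) = -14145 + 1/(-4475/84) = -14145 - 84/4475 = -63298959/4475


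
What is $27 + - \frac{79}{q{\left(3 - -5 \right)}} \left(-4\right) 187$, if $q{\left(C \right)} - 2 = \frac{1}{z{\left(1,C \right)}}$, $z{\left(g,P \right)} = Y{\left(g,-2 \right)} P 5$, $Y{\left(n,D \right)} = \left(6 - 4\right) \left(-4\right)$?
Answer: $\frac{18926693}{639} \approx 29619.0$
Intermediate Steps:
$Y{\left(n,D \right)} = -8$ ($Y{\left(n,D \right)} = 2 \left(-4\right) = -8$)
$z{\left(g,P \right)} = - 40 P$ ($z{\left(g,P \right)} = - 8 P 5 = - 40 P$)
$q{\left(C \right)} = 2 - \frac{1}{40 C}$ ($q{\left(C \right)} = 2 + \frac{1}{\left(-40\right) C} = 2 - \frac{1}{40 C}$)
$27 + - \frac{79}{q{\left(3 - -5 \right)}} \left(-4\right) 187 = 27 + - \frac{79}{2 - \frac{1}{40 \left(3 - -5\right)}} \left(-4\right) 187 = 27 + - \frac{79}{2 - \frac{1}{40 \left(3 + 5\right)}} \left(-4\right) 187 = 27 + - \frac{79}{2 - \frac{1}{40 \cdot 8}} \left(-4\right) 187 = 27 + - \frac{79}{2 - \frac{1}{320}} \left(-4\right) 187 = 27 + - \frac{79}{\frac{639}{320}} \left(-4\right) 187 = 27 + \left(-79\right) \frac{320}{639} \left(-4\right) 187 = 27 + \left(- \frac{25280}{639}\right) \left(-4\right) 187 = 27 + \frac{101120}{639} \cdot 187 = 27 + \frac{18909440}{639} = \frac{18926693}{639}$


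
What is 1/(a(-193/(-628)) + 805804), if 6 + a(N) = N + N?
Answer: 314/253020765 ≈ 1.2410e-6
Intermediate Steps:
a(N) = -6 + 2*N (a(N) = -6 + (N + N) = -6 + 2*N)
1/(a(-193/(-628)) + 805804) = 1/((-6 + 2*(-193/(-628))) + 805804) = 1/((-6 + 2*(-193*(-1/628))) + 805804) = 1/((-6 + 2*(193/628)) + 805804) = 1/((-6 + 193/314) + 805804) = 1/(-1691/314 + 805804) = 1/(253020765/314) = 314/253020765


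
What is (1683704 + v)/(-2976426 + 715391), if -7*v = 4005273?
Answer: -1556131/3165449 ≈ -0.49160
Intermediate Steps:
v = -4005273/7 (v = -1/7*4005273 = -4005273/7 ≈ -5.7218e+5)
(1683704 + v)/(-2976426 + 715391) = (1683704 - 4005273/7)/(-2976426 + 715391) = (7780655/7)/(-2261035) = (7780655/7)*(-1/2261035) = -1556131/3165449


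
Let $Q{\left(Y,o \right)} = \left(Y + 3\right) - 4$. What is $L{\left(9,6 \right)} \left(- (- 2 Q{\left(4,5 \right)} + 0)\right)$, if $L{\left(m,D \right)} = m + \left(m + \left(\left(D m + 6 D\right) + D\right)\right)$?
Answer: $684$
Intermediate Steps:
$Q{\left(Y,o \right)} = -1 + Y$ ($Q{\left(Y,o \right)} = \left(3 + Y\right) - 4 = -1 + Y$)
$L{\left(m,D \right)} = 2 m + 7 D + D m$ ($L{\left(m,D \right)} = m + \left(m + \left(\left(6 D + D m\right) + D\right)\right) = m + \left(m + \left(7 D + D m\right)\right) = m + \left(m + 7 D + D m\right) = 2 m + 7 D + D m$)
$L{\left(9,6 \right)} \left(- (- 2 Q{\left(4,5 \right)} + 0)\right) = \left(2 \cdot 9 + 7 \cdot 6 + 6 \cdot 9\right) \left(- (- 2 \left(-1 + 4\right) + 0)\right) = \left(18 + 42 + 54\right) \left(- (\left(-2\right) 3 + 0)\right) = 114 \left(- (-6 + 0)\right) = 114 \left(\left(-1\right) \left(-6\right)\right) = 114 \cdot 6 = 684$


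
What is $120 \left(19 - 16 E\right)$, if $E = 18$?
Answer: $-32280$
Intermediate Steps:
$120 \left(19 - 16 E\right) = 120 \left(19 - 288\right) = 120 \left(-269\right) = -32280$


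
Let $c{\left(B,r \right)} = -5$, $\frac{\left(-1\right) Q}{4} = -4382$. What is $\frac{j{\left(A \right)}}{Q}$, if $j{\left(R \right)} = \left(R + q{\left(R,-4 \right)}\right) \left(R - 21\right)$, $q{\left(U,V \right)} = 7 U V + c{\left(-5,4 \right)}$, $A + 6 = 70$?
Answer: $- \frac{74519}{17528} \approx -4.2514$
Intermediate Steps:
$Q = 17528$ ($Q = \left(-4\right) \left(-4382\right) = 17528$)
$A = 64$ ($A = -6 + 70 = 64$)
$q{\left(U,V \right)} = -5 + 7 U V$ ($q{\left(U,V \right)} = 7 U V - 5 = -5 + 7 U V$)
$j{\left(R \right)} = \left(-21 + R\right) \left(-5 - 27 R\right)$ ($j{\left(R \right)} = \left(R + \left(-5 + 7 R \left(-4\right)\right)\right) \left(R - 21\right) = \left(R - \left(5 + 28 R\right)\right) \left(-21 + R\right) = \left(-5 - 27 R\right) \left(-21 + R\right) = \left(-21 + R\right) \left(-5 - 27 R\right)$)
$\frac{j{\left(A \right)}}{Q} = \frac{105 - 27 \cdot 64^{2} + 562 \cdot 64}{17528} = \left(105 - 110592 + 35968\right) \frac{1}{17528} = \left(-74519\right) \frac{1}{17528} = - \frac{74519}{17528}$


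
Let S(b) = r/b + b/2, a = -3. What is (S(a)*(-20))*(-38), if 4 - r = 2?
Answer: -4940/3 ≈ -1646.7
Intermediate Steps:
r = 2 (r = 4 - 1*2 = 4 - 2 = 2)
S(b) = b/2 + 2/b (S(b) = 2/b + b/2 = b/2 + 2/b)
(S(a)*(-20))*(-38) = (((1/2)*(-3) + 2/(-3))*(-20))*(-38) = ((-3/2 + 2*(-1/3))*(-20))*(-38) = ((-3/2 - 2/3)*(-20))*(-38) = -13/6*(-20)*(-38) = (130/3)*(-38) = -4940/3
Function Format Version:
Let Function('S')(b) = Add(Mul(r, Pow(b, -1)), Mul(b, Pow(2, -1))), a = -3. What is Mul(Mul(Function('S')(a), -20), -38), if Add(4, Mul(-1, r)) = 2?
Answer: Rational(-4940, 3) ≈ -1646.7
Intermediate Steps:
r = 2 (r = Add(4, Mul(-1, 2)) = Add(4, -2) = 2)
Function('S')(b) = Add(Mul(Rational(1, 2), b), Mul(2, Pow(b, -1))) (Function('S')(b) = Add(Mul(2, Pow(b, -1)), Mul(b, Pow(2, -1))) = Add(Mul(2, Pow(b, -1)), Mul(b, Rational(1, 2))) = Add(Mul(2, Pow(b, -1)), Mul(Rational(1, 2), b)) = Add(Mul(Rational(1, 2), b), Mul(2, Pow(b, -1))))
Mul(Mul(Function('S')(a), -20), -38) = Mul(Mul(Add(Mul(Rational(1, 2), -3), Mul(2, Pow(-3, -1))), -20), -38) = Mul(Mul(Add(Rational(-3, 2), Mul(2, Rational(-1, 3))), -20), -38) = Mul(Mul(Add(Rational(-3, 2), Rational(-2, 3)), -20), -38) = Mul(Mul(Rational(-13, 6), -20), -38) = Mul(Rational(130, 3), -38) = Rational(-4940, 3)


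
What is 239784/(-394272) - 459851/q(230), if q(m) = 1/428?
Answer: -3233297003575/16428 ≈ -1.9682e+8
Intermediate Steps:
q(m) = 1/428
239784/(-394272) - 459851/q(230) = 239784/(-394272) - 459851/1/428 = 239784*(-1/394272) - 459851*428 = -9991/16428 - 196816228 = -3233297003575/16428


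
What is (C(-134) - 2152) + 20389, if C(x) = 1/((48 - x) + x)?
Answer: 875377/48 ≈ 18237.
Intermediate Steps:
C(x) = 1/48
(C(-134) - 2152) + 20389 = (1/48 - 2152) + 20389 = -103295/48 + 20389 = 875377/48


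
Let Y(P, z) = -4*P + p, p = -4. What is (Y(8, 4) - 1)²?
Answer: 1369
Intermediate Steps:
Y(P, z) = -4 - 4*P (Y(P, z) = -4*P - 4 = -4 - 4*P)
(Y(8, 4) - 1)² = ((-4 - 4*8) - 1)² = ((-4 - 32) - 1)² = (-36 - 1)² = (-37)² = 1369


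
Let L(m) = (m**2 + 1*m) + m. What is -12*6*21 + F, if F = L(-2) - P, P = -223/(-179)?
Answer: -270871/179 ≈ -1513.2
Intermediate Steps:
L(m) = m**2 + 2*m (L(m) = (m**2 + m) + m = (m + m**2) + m = m**2 + 2*m)
P = 223/179 (P = -223*(-1/179) = 223/179 ≈ 1.2458)
F = -223/179 (F = -2*(2 - 2) - 1*223/179 = -2*0 - 223/179 = 0 - 223/179 = -223/179 ≈ -1.2458)
-12*6*21 + F = -12*6*21 - 223/179 = -72*21 - 223/179 = -1512 - 223/179 = -270871/179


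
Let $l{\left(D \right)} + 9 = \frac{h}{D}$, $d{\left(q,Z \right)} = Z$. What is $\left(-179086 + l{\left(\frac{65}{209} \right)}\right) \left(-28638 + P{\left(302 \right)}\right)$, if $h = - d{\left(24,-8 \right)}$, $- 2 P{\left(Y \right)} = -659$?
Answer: $\frac{658993741351}{130} \approx 5.0692 \cdot 10^{9}$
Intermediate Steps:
$P{\left(Y \right)} = \frac{659}{2}$ ($P{\left(Y \right)} = \left(- \frac{1}{2}\right) \left(-659\right) = \frac{659}{2}$)
$h = 8$ ($h = \left(-1\right) \left(-8\right) = 8$)
$l{\left(D \right)} = -9 + \frac{8}{D}$
$\left(-179086 + l{\left(\frac{65}{209} \right)}\right) \left(-28638 + P{\left(302 \right)}\right) = \left(-179086 - \left(9 - \frac{8}{65 \cdot \frac{1}{209}}\right)\right) \left(-28638 + \frac{659}{2}\right) = \left(-179086 - \left(9 - \frac{8}{65 \cdot \frac{1}{209}}\right)\right) \left(- \frac{56617}{2}\right) = \left(-179086 - \left(9 - \frac{8}{\frac{65}{209}}\right)\right) \left(- \frac{56617}{2}\right) = \left(-179086 + \left(-9 + 8 \cdot \frac{209}{65}\right)\right) \left(- \frac{56617}{2}\right) = \left(-179086 + \left(-9 + \frac{1672}{65}\right)\right) \left(- \frac{56617}{2}\right) = \left(-179086 + \frac{1087}{65}\right) \left(- \frac{56617}{2}\right) = \left(- \frac{11639503}{65}\right) \left(- \frac{56617}{2}\right) = \frac{658993741351}{130}$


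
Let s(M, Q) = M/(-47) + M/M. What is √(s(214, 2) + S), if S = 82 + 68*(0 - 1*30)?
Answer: I*√4333071/47 ≈ 44.289*I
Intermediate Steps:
s(M, Q) = 1 - M/47 (s(M, Q) = M*(-1/47) + 1 = -M/47 + 1 = 1 - M/47)
S = -1958 (S = 82 + 68*(0 - 30) = 82 + 68*(-30) = 82 - 2040 = -1958)
√(s(214, 2) + S) = √((1 - 1/47*214) - 1958) = √((1 - 214/47) - 1958) = √(-167/47 - 1958) = √(-92193/47) = I*√4333071/47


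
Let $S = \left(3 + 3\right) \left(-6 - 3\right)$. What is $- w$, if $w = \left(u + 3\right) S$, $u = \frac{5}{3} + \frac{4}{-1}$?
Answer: $36$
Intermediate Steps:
$S = -54$ ($S = 6 \left(-9\right) = -54$)
$u = - \frac{7}{3}$ ($u = 5 \cdot \frac{1}{3} + 4 \left(-1\right) = \frac{5}{3} - 4 = - \frac{7}{3} \approx -2.3333$)
$w = -36$ ($w = \left(- \frac{7}{3} + 3\right) \left(-54\right) = \frac{2}{3} \left(-54\right) = -36$)
$- w = \left(-1\right) \left(-36\right) = 36$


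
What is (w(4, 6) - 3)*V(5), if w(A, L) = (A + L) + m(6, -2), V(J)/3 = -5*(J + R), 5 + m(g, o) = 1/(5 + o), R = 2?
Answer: -245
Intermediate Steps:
m(g, o) = -5 + 1/(5 + o)
V(J) = -30 - 15*J (V(J) = 3*(-5*(J + 2)) = 3*(-5*(2 + J)) = 3*(-10 - 5*J) = -30 - 15*J)
w(A, L) = -14/3 + A + L (w(A, L) = (A + L) + (-24 - 5*(-2))/(5 - 2) = (A + L) + (-24 + 10)/3 = (A + L) + (⅓)*(-14) = (A + L) - 14/3 = -14/3 + A + L)
(w(4, 6) - 3)*V(5) = ((-14/3 + 4 + 6) - 3)*(-30 - 15*5) = (16/3 - 3)*(-30 - 75) = (7/3)*(-105) = -245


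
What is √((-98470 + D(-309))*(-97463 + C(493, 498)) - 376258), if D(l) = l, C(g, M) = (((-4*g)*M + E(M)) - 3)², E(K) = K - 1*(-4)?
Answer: 6*I*√2643584091329182 ≈ 3.0849e+8*I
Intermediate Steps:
E(K) = 4 + K (E(K) = K + 4 = 4 + K)
C(g, M) = (1 + M - 4*M*g)² (C(g, M) = (((-4*g)*M + (4 + M)) - 3)² = ((-4*M*g + (4 + M)) - 3)² = ((4 + M - 4*M*g) - 3)² = (1 + M - 4*M*g)²)
√((-98470 + D(-309))*(-97463 + C(493, 498)) - 376258) = √((-98470 - 309)*(-97463 + (1 + 498 - 4*498*493)²) - 376258) = √(-98779*(-97463 + (1 + 498 - 982056)²) - 376258) = √(-98779*(-97463 + (-981557)²) - 376258) = √(-98779*(-97463 + 963454144249) - 376258) = √(-98779*963454046786 - 376258) = √(-95169027287474294 - 376258) = √(-95169027287850552) = 6*I*√2643584091329182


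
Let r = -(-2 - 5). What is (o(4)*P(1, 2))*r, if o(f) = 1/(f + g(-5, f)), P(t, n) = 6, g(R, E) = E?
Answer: 21/4 ≈ 5.2500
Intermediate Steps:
r = 7 (r = -1*(-7) = 7)
o(f) = 1/(2*f) (o(f) = 1/(f + f) = 1/(2*f))
(o(4)*P(1, 2))*r = (((½)/4)*6)*7 = (((½)*(¼))*6)*7 = ((⅛)*6)*7 = (¾)*7 = 21/4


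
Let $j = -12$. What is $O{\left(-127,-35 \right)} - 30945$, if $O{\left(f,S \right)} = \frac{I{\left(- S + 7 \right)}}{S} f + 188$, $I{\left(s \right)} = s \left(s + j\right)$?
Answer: $-26185$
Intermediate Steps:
$I{\left(s \right)} = s \left(-12 + s\right)$ ($I{\left(s \right)} = s \left(s - 12\right) = s \left(-12 + s\right)$)
$O{\left(f,S \right)} = 188 + \frac{f \left(-5 - S\right) \left(7 - S\right)}{S}$ ($O{\left(f,S \right)} = \frac{\left(- S + 7\right) \left(-12 - \left(-7 + S\right)\right)}{S} f + 188 = \frac{\left(7 - S\right) \left(-12 - \left(-7 + S\right)\right)}{S} f + 188 = \frac{\left(7 - S\right) \left(-5 - S\right)}{S} f + 188 = \frac{\left(-5 - S\right) \left(7 - S\right)}{S} f + 188 = \frac{f \left(-5 - S\right) \left(7 - S\right)}{S} + 188 = 188 + \frac{f \left(-5 - S\right) \left(7 - S\right)}{S}$)
$O{\left(-127,-35 \right)} - 30945 = \frac{188 \left(-35\right) - 127 \left(-7 - 35\right) \left(5 - 35\right)}{-35} - 30945 = - \frac{-6580 - \left(-5334\right) \left(-30\right)}{35} - 30945 = - \frac{-6580 - 160020}{35} - 30945 = \left(- \frac{1}{35}\right) \left(-166600\right) - 30945 = 4760 - 30945 = -26185$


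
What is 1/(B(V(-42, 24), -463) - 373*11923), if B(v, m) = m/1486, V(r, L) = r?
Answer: -1486/6608657057 ≈ -2.2486e-7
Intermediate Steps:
B(v, m) = m/1486
1/(B(V(-42, 24), -463) - 373*11923) = 1/((1/1486)*(-463) - 373*11923) = 1/(-463/1486 - 4447279) = 1/(-6608657057/1486) = -1486/6608657057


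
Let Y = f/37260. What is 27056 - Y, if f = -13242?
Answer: 168019967/6210 ≈ 27056.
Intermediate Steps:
Y = -2207/6210 (Y = -13242/37260 = -13242*1/37260 = -2207/6210 ≈ -0.35539)
27056 - Y = 27056 - 1*(-2207/6210) = 27056 + 2207/6210 = 168019967/6210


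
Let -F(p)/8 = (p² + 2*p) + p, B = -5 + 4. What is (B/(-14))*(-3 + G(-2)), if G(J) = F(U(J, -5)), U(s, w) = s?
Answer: 13/14 ≈ 0.92857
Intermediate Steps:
B = -1
F(p) = -24*p - 8*p² (F(p) = -8*((p² + 2*p) + p) = -8*(p² + 3*p) = -24*p - 8*p²)
G(J) = -8*J*(3 + J)
(B/(-14))*(-3 + G(-2)) = (-1/(-14))*(-3 - 8*(-2)*(3 - 2)) = (-1*(-1/14))*(-3 - 8*(-2)*1) = (-3 + 16)/14 = (1/14)*13 = 13/14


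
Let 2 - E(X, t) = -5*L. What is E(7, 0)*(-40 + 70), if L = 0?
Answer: 60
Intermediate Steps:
E(X, t) = 2 (E(X, t) = 2 - (-5)*0 = 2 - 1*0 = 2 + 0 = 2)
E(7, 0)*(-40 + 70) = 2*(-40 + 70) = 2*30 = 60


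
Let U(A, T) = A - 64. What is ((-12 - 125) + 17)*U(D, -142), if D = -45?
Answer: 13080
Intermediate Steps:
U(A, T) = -64 + A
((-12 - 125) + 17)*U(D, -142) = ((-12 - 125) + 17)*(-64 - 45) = (-137 + 17)*(-109) = -120*(-109) = 13080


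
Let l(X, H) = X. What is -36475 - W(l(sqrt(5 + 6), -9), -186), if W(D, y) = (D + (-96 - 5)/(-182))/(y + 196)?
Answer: -66384601/1820 - sqrt(11)/10 ≈ -36475.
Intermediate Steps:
W(D, y) = (101/182 + D)/(196 + y) (W(D, y) = (D - 101*(-1/182))/(196 + y) = (D + 101/182)/(196 + y) = (101/182 + D)/(196 + y))
-36475 - W(l(sqrt(5 + 6), -9), -186) = -36475 - (101/182 + sqrt(5 + 6))/(196 - 186) = -36475 - (101/182 + sqrt(11))/10 = -36475 - (101/1820 + sqrt(11)/10) = -36475 + (-101/1820 - sqrt(11)/10) = -66384601/1820 - sqrt(11)/10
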